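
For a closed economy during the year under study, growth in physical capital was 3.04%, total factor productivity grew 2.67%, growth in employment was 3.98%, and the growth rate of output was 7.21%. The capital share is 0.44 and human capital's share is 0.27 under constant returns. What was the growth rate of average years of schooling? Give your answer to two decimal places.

Labor's share = 1 − 0.44 − 0.27 = 0.29.
gY = gA + 0.44×3.04 + 0.29×3.98 + 0.27×g.
0.27×g = 7.21 − 2.67 − 2.4918 = 2.0482.
g = 2.0482 / 0.27 = 7.5859%.

Average years of schooling growth was 7.59%.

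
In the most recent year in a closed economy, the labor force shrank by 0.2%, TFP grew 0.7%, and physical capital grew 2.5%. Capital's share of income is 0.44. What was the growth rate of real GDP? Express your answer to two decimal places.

1.69%

Labor's share = 1 − 0.44 = 0.56.
Physical capital: 0.44 × 2.5 = 1.1 pp.
The labor force: 0.56 × (-0.2) = -0.112 pp.
Output growth = 0.7 + 0.988 = 1.688%.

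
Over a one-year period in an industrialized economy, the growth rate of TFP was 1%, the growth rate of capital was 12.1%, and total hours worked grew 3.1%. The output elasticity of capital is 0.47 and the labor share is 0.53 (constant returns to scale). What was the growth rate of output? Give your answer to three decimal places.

Output growth was 8.330%.

Labor's share = 1 − 0.47 = 0.53.
Capital: 0.47 × 12.1 = 5.687 pp.
Total hours worked: 0.53 × 3.1 = 1.643 pp.
Output growth = 1 + 7.33 = 8.33%.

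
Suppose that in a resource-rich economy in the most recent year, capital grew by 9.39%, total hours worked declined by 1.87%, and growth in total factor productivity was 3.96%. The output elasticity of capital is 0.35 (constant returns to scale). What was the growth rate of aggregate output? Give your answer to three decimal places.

Labor's share = 1 − 0.35 = 0.65.
Capital: 0.35 × 9.39 = 3.2865 pp.
Total hours worked: 0.65 × (-1.87) = -1.2155 pp.
Output growth = 3.96 + 2.071 = 6.031%.

Aggregate output growth was 6.031%.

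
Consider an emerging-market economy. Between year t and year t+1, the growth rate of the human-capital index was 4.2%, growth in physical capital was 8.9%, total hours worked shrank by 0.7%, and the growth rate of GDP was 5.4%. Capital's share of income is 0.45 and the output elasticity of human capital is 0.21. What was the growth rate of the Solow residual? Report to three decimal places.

Labor's share = 1 − 0.45 − 0.21 = 0.34.
Physical capital: 0.45 × 8.9 = 4.005 pp.
The human-capital index: 0.21 × 4.2 = 0.882 pp.
Total hours worked: 0.34 × (-0.7) = -0.238 pp.
TFP growth = 5.4 − 4.649 = 0.751%.

0.751%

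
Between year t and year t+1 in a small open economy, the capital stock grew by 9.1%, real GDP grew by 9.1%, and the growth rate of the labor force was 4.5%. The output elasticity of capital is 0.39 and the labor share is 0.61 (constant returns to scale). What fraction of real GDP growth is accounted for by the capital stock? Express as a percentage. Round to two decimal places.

The capital stock contributed 0.39 × 9.1 = 3.549 pp.
Share of growth = 3.549 / 9.1 × 100 = 39%.

The capital stock accounted for 39.00% of growth.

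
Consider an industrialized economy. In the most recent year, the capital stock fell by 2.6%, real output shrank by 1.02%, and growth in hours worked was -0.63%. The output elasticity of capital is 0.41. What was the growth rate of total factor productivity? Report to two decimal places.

Labor's share = 1 − 0.41 = 0.59.
The capital stock: 0.41 × (-2.6) = -1.066 pp.
Hours worked: 0.59 × (-0.63) = -0.3717 pp.
TFP growth = -1.02 + 1.4377 = 0.4177%.

0.42%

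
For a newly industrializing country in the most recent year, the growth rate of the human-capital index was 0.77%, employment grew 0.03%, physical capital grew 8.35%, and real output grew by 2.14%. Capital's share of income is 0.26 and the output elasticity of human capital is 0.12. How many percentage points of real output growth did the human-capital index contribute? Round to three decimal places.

Contribution = share × growth = 0.12 × 0.77 = 0.0924 pp.

0.092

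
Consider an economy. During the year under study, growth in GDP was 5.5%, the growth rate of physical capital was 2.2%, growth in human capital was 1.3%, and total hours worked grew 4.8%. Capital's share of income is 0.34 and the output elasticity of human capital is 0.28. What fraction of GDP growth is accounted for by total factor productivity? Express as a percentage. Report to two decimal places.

Total factor productivity accounted for 46.62% of growth.

Labor's share = 1 − 0.34 − 0.28 = 0.38.
Physical capital: 0.34 × 2.2 = 0.748 pp.
Human capital: 0.28 × 1.3 = 0.364 pp.
Total hours worked: 0.38 × 4.8 = 1.824 pp.
TFP growth = 5.5 − 2.936 = 2.564%.
TFP share of growth = 2.564 / 5.5 × 100 = 46.6182%.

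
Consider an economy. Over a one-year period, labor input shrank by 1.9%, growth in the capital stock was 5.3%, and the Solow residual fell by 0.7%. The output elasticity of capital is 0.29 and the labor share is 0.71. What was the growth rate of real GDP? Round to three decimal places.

-0.512%

Labor's share = 1 − 0.29 = 0.71.
The capital stock: 0.29 × 5.3 = 1.537 pp.
Labor input: 0.71 × (-1.9) = -1.349 pp.
Output growth = -0.7 + 0.188 = -0.512%.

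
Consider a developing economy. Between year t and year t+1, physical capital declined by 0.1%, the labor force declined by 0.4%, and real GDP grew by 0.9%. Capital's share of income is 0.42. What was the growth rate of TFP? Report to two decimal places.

Labor's share = 1 − 0.42 = 0.58.
Physical capital: 0.42 × (-0.1) = -0.042 pp.
The labor force: 0.58 × (-0.4) = -0.232 pp.
TFP growth = 0.9 + 0.274 = 1.174%.

TFP grew 1.17%.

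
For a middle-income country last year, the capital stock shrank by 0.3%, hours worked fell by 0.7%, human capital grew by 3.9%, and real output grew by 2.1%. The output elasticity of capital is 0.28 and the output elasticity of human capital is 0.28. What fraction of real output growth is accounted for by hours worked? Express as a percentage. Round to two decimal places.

Hours worked accounted for -14.67% of growth.

Labor's share = 1 − 0.28 − 0.28 = 0.44.
Hours worked contributed 0.44 × (-0.7) = -0.308 pp.
Share of growth = -0.308 / 2.1 × 100 = -14.6667%.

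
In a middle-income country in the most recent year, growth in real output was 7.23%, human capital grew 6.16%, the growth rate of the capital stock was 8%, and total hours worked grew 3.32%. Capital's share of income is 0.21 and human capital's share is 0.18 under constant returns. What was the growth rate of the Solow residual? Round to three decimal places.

Labor's share = 1 − 0.21 − 0.18 = 0.61.
The capital stock: 0.21 × 8 = 1.68 pp.
Human capital: 0.18 × 6.16 = 1.1088 pp.
Total hours worked: 0.61 × 3.32 = 2.0252 pp.
TFP growth = 7.23 − 4.814 = 2.416%.

2.416%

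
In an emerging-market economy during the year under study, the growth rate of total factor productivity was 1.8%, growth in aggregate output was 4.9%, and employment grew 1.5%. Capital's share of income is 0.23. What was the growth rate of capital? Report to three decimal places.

8.457%

Labor's share = 1 − 0.23 = 0.77.
gY = gA + 0.77×1.5 + 0.23×g.
0.23×g = 4.9 − 1.8 − 1.155 = 1.945.
g = 1.945 / 0.23 = 8.45652%.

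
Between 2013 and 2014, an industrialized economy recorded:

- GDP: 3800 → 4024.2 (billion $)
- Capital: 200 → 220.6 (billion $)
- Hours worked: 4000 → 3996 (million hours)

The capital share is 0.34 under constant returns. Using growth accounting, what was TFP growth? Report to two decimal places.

GDP growth = (4024.2 − 3800) / 3800 = 5.9%.
Capital growth = (220.6 − 200) / 200 = 10.3%.
Hours worked growth = (3996 − 4000) / 4000 = -0.1%.
Labor's share = 1 − 0.34 = 0.66.
Capital: 0.34 × 10.3 = 3.502 pp.
Hours worked: 0.66 × (-0.1) = -0.066 pp.
TFP growth = 5.9 − 3.436 = 2.464%.

TFP growth was 2.46%.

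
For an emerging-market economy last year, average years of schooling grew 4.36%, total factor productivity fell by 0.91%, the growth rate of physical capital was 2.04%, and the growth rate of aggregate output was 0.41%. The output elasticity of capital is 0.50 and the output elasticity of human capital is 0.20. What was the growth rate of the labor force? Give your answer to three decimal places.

-1.907%

Labor's share = 1 − 0.5 − 0.2 = 0.3.
gY = gA + 0.5×2.04 + 0.2×4.36 + 0.3×g.
0.3×g = 0.41 + 0.91 − 1.892 = -0.572.
g = -0.572 / 0.3 = -1.90667%.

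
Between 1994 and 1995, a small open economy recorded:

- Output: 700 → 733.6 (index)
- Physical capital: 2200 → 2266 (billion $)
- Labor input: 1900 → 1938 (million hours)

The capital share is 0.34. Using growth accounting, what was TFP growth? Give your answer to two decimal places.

TFP grew 2.46%.

Output growth = (733.6 − 700) / 700 = 4.8%.
Physical capital growth = (2266 − 2200) / 2200 = 3%.
Labor input growth = (1938 − 1900) / 1900 = 2%.
Labor's share = 1 − 0.34 = 0.66.
Physical capital: 0.34 × 3 = 1.02 pp.
Labor input: 0.66 × 2 = 1.32 pp.
TFP growth = 4.8 − 2.34 = 2.46%.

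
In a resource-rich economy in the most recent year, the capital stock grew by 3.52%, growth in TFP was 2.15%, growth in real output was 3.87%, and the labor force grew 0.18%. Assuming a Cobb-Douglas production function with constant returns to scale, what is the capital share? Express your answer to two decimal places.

0.46

gY = gA + α·gK + (1−α)·gL, so gY − gA − gL = α(gK − gL).
3.87 − 2.15 − 0.18 = α × (3.52 − 0.18).
1.54 = 3.34 α, so α = 0.4611.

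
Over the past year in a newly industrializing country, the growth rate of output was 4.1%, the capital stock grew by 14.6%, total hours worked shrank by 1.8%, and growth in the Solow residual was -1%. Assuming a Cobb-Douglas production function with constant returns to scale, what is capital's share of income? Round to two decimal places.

Capital's share of income is 0.42.

gY = gA + α·gK + (1−α)·gL, so gY − gA − gL = α(gK − gL).
4.1 + 1 + 1.8 = α × (14.6 − (-1.8)).
6.9 = 16.4 α, so α = 0.4207.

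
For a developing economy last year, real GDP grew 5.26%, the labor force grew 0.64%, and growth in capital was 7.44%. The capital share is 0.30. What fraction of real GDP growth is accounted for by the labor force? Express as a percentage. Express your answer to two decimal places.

The labor force accounted for 8.52% of growth.

Labor's share = 1 − 0.3 = 0.7.
The labor force contributed 0.7 × 0.64 = 0.448 pp.
Share of growth = 0.448 / 5.26 × 100 = 8.5171%.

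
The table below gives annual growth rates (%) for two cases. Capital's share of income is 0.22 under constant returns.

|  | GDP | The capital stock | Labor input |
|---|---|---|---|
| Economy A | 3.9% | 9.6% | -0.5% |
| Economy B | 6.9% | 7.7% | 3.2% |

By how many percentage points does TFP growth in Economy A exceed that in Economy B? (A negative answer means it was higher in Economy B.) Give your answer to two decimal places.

-0.53 percentage points

Labor's share = 1 − 0.22 = 0.78.
Economy A: TFP = 3.9 − 2.112 + 0.39 = 2.178%.
Economy B: TFP = 6.9 − 1.694 − 2.496 = 2.71%.
Difference = 2.178 − (2.71) = -0.532 pp.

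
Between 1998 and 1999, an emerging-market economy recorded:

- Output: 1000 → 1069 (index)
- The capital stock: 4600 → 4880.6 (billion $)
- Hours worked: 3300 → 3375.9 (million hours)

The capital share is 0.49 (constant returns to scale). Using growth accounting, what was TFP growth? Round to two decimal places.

Output growth = (1069 − 1000) / 1000 = 6.9%.
The capital stock growth = (4880.6 − 4600) / 4600 = 6.1%.
Hours worked growth = (3375.9 − 3300) / 3300 = 2.3%.
Labor's share = 1 − 0.49 = 0.51.
The capital stock: 0.49 × 6.1 = 2.989 pp.
Hours worked: 0.51 × 2.3 = 1.173 pp.
TFP growth = 6.9 − 4.162 = 2.738%.

2.74%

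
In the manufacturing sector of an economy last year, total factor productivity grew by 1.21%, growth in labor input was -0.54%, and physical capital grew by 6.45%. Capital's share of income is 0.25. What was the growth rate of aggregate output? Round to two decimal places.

Aggregate output grew 2.42%.

Labor's share = 1 − 0.25 = 0.75.
Physical capital: 0.25 × 6.45 = 1.6125 pp.
Labor input: 0.75 × (-0.54) = -0.405 pp.
Output growth = 1.21 + 1.2075 = 2.4175%.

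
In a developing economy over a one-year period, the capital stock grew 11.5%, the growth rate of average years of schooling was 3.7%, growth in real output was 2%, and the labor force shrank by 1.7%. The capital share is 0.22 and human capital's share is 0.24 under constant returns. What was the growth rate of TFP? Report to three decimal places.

-0.500%

Labor's share = 1 − 0.22 − 0.24 = 0.54.
The capital stock: 0.22 × 11.5 = 2.53 pp.
Average years of schooling: 0.24 × 3.7 = 0.888 pp.
The labor force: 0.54 × (-1.7) = -0.918 pp.
TFP growth = 2 − 2.5 = -0.5%.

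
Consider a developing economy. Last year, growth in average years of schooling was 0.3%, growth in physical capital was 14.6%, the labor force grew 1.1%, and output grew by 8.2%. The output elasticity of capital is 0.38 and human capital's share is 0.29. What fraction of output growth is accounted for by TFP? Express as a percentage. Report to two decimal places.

Labor's share = 1 − 0.38 − 0.29 = 0.33.
Physical capital: 0.38 × 14.6 = 5.548 pp.
Average years of schooling: 0.29 × 0.3 = 0.087 pp.
The labor force: 0.33 × 1.1 = 0.363 pp.
TFP growth = 8.2 − 5.998 = 2.202%.
TFP share of growth = 2.202 / 8.2 × 100 = 26.8537%.

TFP accounted for 26.85% of growth.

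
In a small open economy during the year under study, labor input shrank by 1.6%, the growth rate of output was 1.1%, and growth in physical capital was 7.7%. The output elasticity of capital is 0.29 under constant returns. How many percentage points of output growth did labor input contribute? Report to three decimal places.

Labor's share = 1 − 0.29 = 0.71.
Contribution = share × growth = 0.71 × (-1.6) = -1.136 pp.

-1.136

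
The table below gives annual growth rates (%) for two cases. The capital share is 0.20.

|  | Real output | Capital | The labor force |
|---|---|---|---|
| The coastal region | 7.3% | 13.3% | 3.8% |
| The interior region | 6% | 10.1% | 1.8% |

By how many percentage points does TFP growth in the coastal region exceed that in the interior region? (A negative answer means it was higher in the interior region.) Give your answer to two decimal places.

-0.94 percentage points

Labor's share = 1 − 0.2 = 0.8.
The coastal region: TFP = 7.3 − 2.66 − 3.04 = 1.6%.
The interior region: TFP = 6 − 2.02 − 1.44 = 2.54%.
Difference = 1.6 − (2.54) = -0.94 pp.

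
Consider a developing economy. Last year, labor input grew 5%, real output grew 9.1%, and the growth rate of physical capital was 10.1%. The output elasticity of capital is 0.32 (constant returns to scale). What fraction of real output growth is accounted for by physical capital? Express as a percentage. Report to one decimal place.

Physical capital contributed 0.32 × 10.1 = 3.232 pp.
Share of growth = 3.232 / 9.1 × 100 = 35.516%.

35.5%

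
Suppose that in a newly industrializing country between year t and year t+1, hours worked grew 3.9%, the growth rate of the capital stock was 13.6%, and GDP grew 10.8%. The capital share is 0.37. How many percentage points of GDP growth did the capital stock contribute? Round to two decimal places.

5.03

Contribution = share × growth = 0.37 × 13.6 = 5.032 pp.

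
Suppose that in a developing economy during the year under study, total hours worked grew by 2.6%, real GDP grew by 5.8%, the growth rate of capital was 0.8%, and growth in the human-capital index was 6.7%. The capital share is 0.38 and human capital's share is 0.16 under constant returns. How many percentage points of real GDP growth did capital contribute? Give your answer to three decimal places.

Contribution = share × growth = 0.38 × 0.8 = 0.304 pp.

0.304 pp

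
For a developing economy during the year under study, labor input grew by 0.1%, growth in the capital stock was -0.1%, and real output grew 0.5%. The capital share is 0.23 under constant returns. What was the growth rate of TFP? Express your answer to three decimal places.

0.446%

Labor's share = 1 − 0.23 = 0.77.
The capital stock: 0.23 × (-0.1) = -0.023 pp.
Labor input: 0.77 × 0.1 = 0.077 pp.
TFP growth = 0.5 − 0.054 = 0.446%.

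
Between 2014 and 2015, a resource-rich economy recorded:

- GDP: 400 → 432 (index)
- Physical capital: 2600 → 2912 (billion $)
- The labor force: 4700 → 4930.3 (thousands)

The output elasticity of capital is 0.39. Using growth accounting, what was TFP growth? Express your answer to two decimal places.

0.33%

GDP growth = (432 − 400) / 400 = 8%.
Physical capital growth = (2912 − 2600) / 2600 = 12%.
The labor force growth = (4930.3 − 4700) / 4700 = 4.9%.
Labor's share = 1 − 0.39 = 0.61.
Physical capital: 0.39 × 12 = 4.68 pp.
The labor force: 0.61 × 4.9 = 2.989 pp.
TFP growth = 8 − 7.669 = 0.331%.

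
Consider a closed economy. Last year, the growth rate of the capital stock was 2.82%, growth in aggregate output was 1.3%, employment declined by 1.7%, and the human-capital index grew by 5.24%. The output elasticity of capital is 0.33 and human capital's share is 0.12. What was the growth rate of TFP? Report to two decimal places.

0.68%

Labor's share = 1 − 0.33 − 0.12 = 0.55.
The capital stock: 0.33 × 2.82 = 0.9306 pp.
The human-capital index: 0.12 × 5.24 = 0.6288 pp.
Employment: 0.55 × (-1.7) = -0.935 pp.
TFP growth = 1.3 − 0.6244 = 0.6756%.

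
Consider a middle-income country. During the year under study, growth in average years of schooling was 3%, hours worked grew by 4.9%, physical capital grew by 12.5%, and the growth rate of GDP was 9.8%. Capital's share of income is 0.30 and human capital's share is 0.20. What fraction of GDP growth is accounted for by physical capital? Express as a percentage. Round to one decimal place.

38.3%

Physical capital contributed 0.3 × 12.5 = 3.75 pp.
Share of growth = 3.75 / 9.8 × 100 = 38.265%.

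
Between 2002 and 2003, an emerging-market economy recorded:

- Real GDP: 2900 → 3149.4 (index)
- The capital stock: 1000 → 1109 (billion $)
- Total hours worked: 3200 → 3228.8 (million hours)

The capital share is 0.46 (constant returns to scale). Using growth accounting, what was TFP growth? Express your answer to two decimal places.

TFP grew 3.10%.

Real GDP growth = (3149.4 − 2900) / 2900 = 8.6%.
The capital stock growth = (1109 − 1000) / 1000 = 10.9%.
Total hours worked growth = (3228.8 − 3200) / 3200 = 0.9%.
Labor's share = 1 − 0.46 = 0.54.
The capital stock: 0.46 × 10.9 = 5.014 pp.
Total hours worked: 0.54 × 0.9 = 0.486 pp.
TFP growth = 8.6 − 5.5 = 3.1%.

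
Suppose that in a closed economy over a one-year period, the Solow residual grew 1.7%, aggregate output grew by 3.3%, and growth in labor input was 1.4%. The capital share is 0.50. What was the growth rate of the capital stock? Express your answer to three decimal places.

Labor's share = 1 − 0.5 = 0.5.
gY = gA + 0.5×1.4 + 0.5×g.
0.5×g = 3.3 − 1.7 − 0.7 = 0.9.
g = 0.9 / 0.5 = 1.8%.

1.800%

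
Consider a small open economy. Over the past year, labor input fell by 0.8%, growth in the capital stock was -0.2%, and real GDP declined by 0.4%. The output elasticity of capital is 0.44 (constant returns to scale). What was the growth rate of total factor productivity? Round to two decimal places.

0.14%

Labor's share = 1 − 0.44 = 0.56.
The capital stock: 0.44 × (-0.2) = -0.088 pp.
Labor input: 0.56 × (-0.8) = -0.448 pp.
TFP growth = -0.4 + 0.536 = 0.136%.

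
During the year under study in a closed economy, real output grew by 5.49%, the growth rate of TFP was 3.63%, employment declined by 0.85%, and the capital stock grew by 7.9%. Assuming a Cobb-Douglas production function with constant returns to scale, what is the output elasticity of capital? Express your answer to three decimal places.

The output elasticity of capital is 0.310.

gY = gA + α·gK + (1−α)·gL, so gY − gA − gL = α(gK − gL).
5.49 − 3.63 + 0.85 = α × (7.9 − (-0.85)).
2.71 = 8.75 α, so α = 0.30971.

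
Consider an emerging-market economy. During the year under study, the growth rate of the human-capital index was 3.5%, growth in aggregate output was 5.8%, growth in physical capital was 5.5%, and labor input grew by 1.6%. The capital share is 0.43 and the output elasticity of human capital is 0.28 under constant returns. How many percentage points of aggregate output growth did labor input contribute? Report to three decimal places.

0.464

Labor's share = 1 − 0.43 − 0.28 = 0.29.
Contribution = share × growth = 0.29 × 1.6 = 0.464 pp.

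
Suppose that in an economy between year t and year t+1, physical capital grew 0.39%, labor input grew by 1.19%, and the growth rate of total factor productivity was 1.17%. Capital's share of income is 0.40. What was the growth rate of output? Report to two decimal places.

Labor's share = 1 − 0.4 = 0.6.
Physical capital: 0.4 × 0.39 = 0.156 pp.
Labor input: 0.6 × 1.19 = 0.714 pp.
Output growth = 1.17 + 0.87 = 2.04%.

Output growth was 2.04%.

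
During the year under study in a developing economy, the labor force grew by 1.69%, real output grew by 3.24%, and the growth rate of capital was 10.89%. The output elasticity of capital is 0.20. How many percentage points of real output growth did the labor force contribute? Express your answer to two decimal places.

Labor's share = 1 − 0.2 = 0.8.
Contribution = share × growth = 0.8 × 1.69 = 1.352 pp.

1.35 pp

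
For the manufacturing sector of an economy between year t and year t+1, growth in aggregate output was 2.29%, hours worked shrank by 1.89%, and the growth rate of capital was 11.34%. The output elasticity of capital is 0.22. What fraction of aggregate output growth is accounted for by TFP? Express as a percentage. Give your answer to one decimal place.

Labor's share = 1 − 0.22 = 0.78.
Capital: 0.22 × 11.34 = 2.4948 pp.
Hours worked: 0.78 × (-1.89) = -1.4742 pp.
TFP growth = 2.29 − 1.0206 = 1.2694%.
TFP share of growth = 1.2694 / 2.29 × 100 = 55.432%.

55.4%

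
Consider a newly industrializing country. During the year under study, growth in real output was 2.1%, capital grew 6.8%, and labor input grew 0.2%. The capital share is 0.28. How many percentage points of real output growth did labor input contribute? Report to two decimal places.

0.14

Labor's share = 1 − 0.28 = 0.72.
Contribution = share × growth = 0.72 × 0.2 = 0.144 pp.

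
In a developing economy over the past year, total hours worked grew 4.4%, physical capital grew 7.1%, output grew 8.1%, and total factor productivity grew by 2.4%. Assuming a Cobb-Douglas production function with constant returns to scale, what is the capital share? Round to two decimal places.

The capital share is 0.48.

gY = gA + α·gK + (1−α)·gL, so gY − gA − gL = α(gK − gL).
8.1 − 2.4 − 4.4 = α × (7.1 − 4.4).
1.3 = 2.7 α, so α = 0.4815.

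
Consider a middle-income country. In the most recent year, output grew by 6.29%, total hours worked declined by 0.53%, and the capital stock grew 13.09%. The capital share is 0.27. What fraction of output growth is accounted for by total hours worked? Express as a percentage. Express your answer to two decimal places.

-6.15%

Labor's share = 1 − 0.27 = 0.73.
Total hours worked contributed 0.73 × (-0.53) = -0.3869 pp.
Share of growth = -0.3869 / 6.29 × 100 = -6.151%.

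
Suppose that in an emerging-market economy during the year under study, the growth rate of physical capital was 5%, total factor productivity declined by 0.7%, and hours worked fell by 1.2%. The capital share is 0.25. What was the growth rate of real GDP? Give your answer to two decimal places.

-0.35%

Labor's share = 1 − 0.25 = 0.75.
Physical capital: 0.25 × 5 = 1.25 pp.
Hours worked: 0.75 × (-1.2) = -0.9 pp.
Output growth = -0.7 + 0.35 = -0.35%.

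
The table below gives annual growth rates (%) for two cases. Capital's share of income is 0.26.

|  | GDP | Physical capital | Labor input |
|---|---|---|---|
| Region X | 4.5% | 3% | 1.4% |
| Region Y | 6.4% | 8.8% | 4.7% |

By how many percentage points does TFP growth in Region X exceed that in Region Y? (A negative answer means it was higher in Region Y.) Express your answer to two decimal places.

2.05 percentage points

Labor's share = 1 − 0.26 = 0.74.
Region X: TFP = 4.5 − 0.78 − 1.036 = 2.684%.
Region Y: TFP = 6.4 − 2.288 − 3.478 = 0.634%.
Difference = 2.684 − (0.634) = 2.05 pp.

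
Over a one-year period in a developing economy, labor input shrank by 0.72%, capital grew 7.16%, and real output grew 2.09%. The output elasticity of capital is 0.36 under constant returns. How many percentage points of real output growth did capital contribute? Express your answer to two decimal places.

2.58 pp

Contribution = share × growth = 0.36 × 7.16 = 2.5776 pp.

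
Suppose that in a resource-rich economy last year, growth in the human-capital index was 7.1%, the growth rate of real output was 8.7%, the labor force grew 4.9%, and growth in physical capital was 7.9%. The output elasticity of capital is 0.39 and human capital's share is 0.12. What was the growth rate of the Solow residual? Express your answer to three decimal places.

The Solow residual grew 2.366%.

Labor's share = 1 − 0.39 − 0.12 = 0.49.
Physical capital: 0.39 × 7.9 = 3.081 pp.
The human-capital index: 0.12 × 7.1 = 0.852 pp.
The labor force: 0.49 × 4.9 = 2.401 pp.
TFP growth = 8.7 − 6.334 = 2.366%.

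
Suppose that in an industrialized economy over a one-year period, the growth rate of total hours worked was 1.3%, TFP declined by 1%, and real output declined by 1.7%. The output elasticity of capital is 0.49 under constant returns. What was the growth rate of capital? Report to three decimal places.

Labor's share = 1 − 0.49 = 0.51.
gY = gA + 0.51×1.3 + 0.49×g.
0.49×g = -1.7 + 1 − 0.663 = -1.363.
g = -1.363 / 0.49 = -2.78163%.

-2.782%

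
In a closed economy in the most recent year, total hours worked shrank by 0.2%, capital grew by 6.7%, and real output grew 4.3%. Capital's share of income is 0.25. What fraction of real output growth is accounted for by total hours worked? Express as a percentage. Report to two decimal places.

Labor's share = 1 − 0.25 = 0.75.
Total hours worked contributed 0.75 × (-0.2) = -0.15 pp.
Share of growth = -0.15 / 4.3 × 100 = -3.4884%.

Total hours worked accounted for -3.49% of growth.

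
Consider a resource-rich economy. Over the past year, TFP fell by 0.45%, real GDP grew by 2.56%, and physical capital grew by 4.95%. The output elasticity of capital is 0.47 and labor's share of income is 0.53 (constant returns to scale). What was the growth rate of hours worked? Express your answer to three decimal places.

Labor's share = 1 − 0.47 = 0.53.
gY = gA + 0.47×4.95 + 0.53×g.
0.53×g = 2.56 + 0.45 − 2.3265 = 0.6835.
g = 0.6835 / 0.53 = 1.28962%.

1.290%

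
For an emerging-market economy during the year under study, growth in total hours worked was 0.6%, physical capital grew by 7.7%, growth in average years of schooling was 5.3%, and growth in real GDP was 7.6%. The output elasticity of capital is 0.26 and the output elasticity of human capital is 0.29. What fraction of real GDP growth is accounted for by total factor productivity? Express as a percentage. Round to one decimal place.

Total factor productivity accounted for 49.9% of growth.

Labor's share = 1 − 0.26 − 0.29 = 0.45.
Physical capital: 0.26 × 7.7 = 2.002 pp.
Average years of schooling: 0.29 × 5.3 = 1.537 pp.
Total hours worked: 0.45 × 0.6 = 0.27 pp.
TFP growth = 7.6 − 3.809 = 3.791%.
TFP share of growth = 3.791 / 7.6 × 100 = 49.882%.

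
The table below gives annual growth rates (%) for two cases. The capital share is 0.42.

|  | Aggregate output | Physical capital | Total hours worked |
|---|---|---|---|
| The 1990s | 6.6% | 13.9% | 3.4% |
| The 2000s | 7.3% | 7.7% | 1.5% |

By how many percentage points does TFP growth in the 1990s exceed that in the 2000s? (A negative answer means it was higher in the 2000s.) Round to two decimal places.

-4.41 percentage points

Labor's share = 1 − 0.42 = 0.58.
The 1990s: TFP = 6.6 − 5.838 − 1.972 = -1.21%.
The 2000s: TFP = 7.3 − 3.234 − 0.87 = 3.196%.
Difference = -1.21 − (3.196) = -4.406 pp.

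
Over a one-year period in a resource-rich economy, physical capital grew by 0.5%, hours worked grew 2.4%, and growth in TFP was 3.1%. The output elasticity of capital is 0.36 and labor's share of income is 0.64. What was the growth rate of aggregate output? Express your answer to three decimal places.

4.816%

Labor's share = 1 − 0.36 = 0.64.
Physical capital: 0.36 × 0.5 = 0.18 pp.
Hours worked: 0.64 × 2.4 = 1.536 pp.
Output growth = 3.1 + 1.716 = 4.816%.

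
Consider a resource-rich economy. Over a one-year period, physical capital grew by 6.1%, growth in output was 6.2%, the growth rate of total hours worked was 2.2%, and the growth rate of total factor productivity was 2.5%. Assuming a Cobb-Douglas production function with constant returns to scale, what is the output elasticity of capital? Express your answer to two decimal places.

gY = gA + α·gK + (1−α)·gL, so gY − gA − gL = α(gK − gL).
6.2 − 2.5 − 2.2 = α × (6.1 − 2.2).
1.5 = 3.9 α, so α = 0.3846.

The output elasticity of capital is 0.38.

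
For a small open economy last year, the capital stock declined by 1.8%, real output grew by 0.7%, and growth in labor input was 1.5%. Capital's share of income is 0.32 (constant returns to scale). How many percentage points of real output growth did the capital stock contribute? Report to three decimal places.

Contribution = share × growth = 0.32 × (-1.8) = -0.576 pp.

-0.576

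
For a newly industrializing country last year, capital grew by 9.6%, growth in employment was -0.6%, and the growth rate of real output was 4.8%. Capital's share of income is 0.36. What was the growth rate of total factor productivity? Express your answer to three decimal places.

Labor's share = 1 − 0.36 = 0.64.
Capital: 0.36 × 9.6 = 3.456 pp.
Employment: 0.64 × (-0.6) = -0.384 pp.
TFP growth = 4.8 − 3.072 = 1.728%.

Total factor productivity grew 1.728%.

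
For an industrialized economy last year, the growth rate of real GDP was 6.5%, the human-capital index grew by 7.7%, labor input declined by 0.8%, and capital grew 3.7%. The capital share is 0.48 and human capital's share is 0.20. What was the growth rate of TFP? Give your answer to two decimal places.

Labor's share = 1 − 0.48 − 0.2 = 0.32.
Capital: 0.48 × 3.7 = 1.776 pp.
The human-capital index: 0.2 × 7.7 = 1.54 pp.
Labor input: 0.32 × (-0.8) = -0.256 pp.
TFP growth = 6.5 − 3.06 = 3.44%.

TFP grew 3.44%.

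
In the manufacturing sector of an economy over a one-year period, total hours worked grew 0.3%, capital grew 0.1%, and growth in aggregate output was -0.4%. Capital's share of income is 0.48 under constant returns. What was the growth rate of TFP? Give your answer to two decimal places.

-0.60%

Labor's share = 1 − 0.48 = 0.52.
Capital: 0.48 × 0.1 = 0.048 pp.
Total hours worked: 0.52 × 0.3 = 0.156 pp.
TFP growth = -0.4 − 0.204 = -0.604%.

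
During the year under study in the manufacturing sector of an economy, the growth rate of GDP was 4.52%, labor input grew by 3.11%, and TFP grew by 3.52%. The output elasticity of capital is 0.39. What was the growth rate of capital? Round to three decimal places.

-2.300%

Labor's share = 1 − 0.39 = 0.61.
gY = gA + 0.61×3.11 + 0.39×g.
0.39×g = 4.52 − 3.52 − 1.8971 = -0.8971.
g = -0.8971 / 0.39 = -2.30026%.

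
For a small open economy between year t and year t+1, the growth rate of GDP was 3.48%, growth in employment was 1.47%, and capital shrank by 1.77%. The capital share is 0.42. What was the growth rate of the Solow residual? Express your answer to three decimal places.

Labor's share = 1 − 0.42 = 0.58.
Capital: 0.42 × (-1.77) = -0.7434 pp.
Employment: 0.58 × 1.47 = 0.8526 pp.
TFP growth = 3.48 − 0.1092 = 3.3708%.

3.371%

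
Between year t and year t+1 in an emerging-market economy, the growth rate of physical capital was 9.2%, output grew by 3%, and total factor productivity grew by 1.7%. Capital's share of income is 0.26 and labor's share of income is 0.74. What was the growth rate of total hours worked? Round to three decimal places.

Labor's share = 1 − 0.26 = 0.74.
gY = gA + 0.26×9.2 + 0.74×g.
0.74×g = 3 − 1.7 − 2.392 = -1.092.
g = -1.092 / 0.74 = -1.47568%.

-1.476%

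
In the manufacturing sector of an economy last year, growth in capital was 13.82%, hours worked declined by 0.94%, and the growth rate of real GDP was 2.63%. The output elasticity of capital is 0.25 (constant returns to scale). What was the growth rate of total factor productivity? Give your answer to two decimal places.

-0.12%

Labor's share = 1 − 0.25 = 0.75.
Capital: 0.25 × 13.82 = 3.455 pp.
Hours worked: 0.75 × (-0.94) = -0.705 pp.
TFP growth = 2.63 − 2.75 = -0.12%.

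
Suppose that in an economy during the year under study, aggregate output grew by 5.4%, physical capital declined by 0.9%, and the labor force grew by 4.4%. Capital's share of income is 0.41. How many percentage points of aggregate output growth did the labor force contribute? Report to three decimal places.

Labor's share = 1 − 0.41 = 0.59.
Contribution = share × growth = 0.59 × 4.4 = 2.596 pp.

2.596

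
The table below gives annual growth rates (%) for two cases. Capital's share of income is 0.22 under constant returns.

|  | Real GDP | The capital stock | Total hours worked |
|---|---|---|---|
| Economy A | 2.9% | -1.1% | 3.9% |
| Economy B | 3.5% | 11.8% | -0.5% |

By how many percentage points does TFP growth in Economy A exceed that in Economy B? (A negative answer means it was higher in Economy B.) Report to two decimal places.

Labor's share = 1 − 0.22 = 0.78.
Economy A: TFP = 2.9 + 0.242 − 3.042 = 0.1%.
Economy B: TFP = 3.5 − 2.596 + 0.39 = 1.294%.
Difference = 0.1 − (1.294) = -1.194 pp.

-1.19 percentage points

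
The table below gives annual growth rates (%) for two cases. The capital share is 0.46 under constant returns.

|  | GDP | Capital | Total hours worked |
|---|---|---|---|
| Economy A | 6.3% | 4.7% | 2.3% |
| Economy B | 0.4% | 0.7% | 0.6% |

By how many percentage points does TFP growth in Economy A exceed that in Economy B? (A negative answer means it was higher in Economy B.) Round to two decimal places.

Labor's share = 1 − 0.46 = 0.54.
Economy A: TFP = 6.3 − 2.162 − 1.242 = 2.896%.
Economy B: TFP = 0.4 − 0.322 − 0.324 = -0.246%.
Difference = 2.896 − (-0.246) = 3.142 pp.

3.14 percentage points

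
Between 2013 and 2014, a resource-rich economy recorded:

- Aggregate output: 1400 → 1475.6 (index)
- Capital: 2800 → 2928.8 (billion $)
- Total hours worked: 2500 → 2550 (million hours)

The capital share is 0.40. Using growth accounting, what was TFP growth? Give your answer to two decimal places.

Aggregate output growth = (1475.6 − 1400) / 1400 = 5.4%.
Capital growth = (2928.8 − 2800) / 2800 = 4.6%.
Total hours worked growth = (2550 − 2500) / 2500 = 2%.
Labor's share = 1 − 0.4 = 0.6.
Capital: 0.4 × 4.6 = 1.84 pp.
Total hours worked: 0.6 × 2 = 1.2 pp.
TFP growth = 5.4 − 3.04 = 2.36%.

TFP grew 2.36%.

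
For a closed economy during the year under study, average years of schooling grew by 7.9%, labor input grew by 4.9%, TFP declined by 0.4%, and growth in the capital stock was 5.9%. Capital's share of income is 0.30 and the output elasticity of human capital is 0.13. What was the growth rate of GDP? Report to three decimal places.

GDP growth was 5.190%.

Labor's share = 1 − 0.3 − 0.13 = 0.57.
The capital stock: 0.3 × 5.9 = 1.77 pp.
Average years of schooling: 0.13 × 7.9 = 1.027 pp.
Labor input: 0.57 × 4.9 = 2.793 pp.
Output growth = -0.4 + 5.59 = 5.19%.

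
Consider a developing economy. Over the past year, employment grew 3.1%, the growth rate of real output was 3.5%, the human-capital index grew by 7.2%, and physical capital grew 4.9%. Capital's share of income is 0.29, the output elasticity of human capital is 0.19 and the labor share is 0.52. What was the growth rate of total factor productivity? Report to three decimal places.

Labor's share = 1 − 0.29 − 0.19 = 0.52.
Physical capital: 0.29 × 4.9 = 1.421 pp.
The human-capital index: 0.19 × 7.2 = 1.368 pp.
Employment: 0.52 × 3.1 = 1.612 pp.
TFP growth = 3.5 − 4.401 = -0.901%.

-0.901%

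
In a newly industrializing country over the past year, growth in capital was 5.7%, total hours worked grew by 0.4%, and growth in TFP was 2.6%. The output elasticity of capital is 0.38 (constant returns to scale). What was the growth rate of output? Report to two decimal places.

5.01%

Labor's share = 1 − 0.38 = 0.62.
Capital: 0.38 × 5.7 = 2.166 pp.
Total hours worked: 0.62 × 0.4 = 0.248 pp.
Output growth = 2.6 + 2.414 = 5.014%.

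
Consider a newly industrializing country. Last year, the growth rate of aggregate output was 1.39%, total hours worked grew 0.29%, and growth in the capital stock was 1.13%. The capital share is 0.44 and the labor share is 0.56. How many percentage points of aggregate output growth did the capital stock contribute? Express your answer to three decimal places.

0.497 percentage points

Contribution = share × growth = 0.44 × 1.13 = 0.4972 pp.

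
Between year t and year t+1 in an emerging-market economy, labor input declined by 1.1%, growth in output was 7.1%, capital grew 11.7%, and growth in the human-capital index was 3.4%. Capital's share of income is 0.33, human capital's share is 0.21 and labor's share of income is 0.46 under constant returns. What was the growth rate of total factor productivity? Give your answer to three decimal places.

Total factor productivity growth was 3.031%.

Labor's share = 1 − 0.33 − 0.21 = 0.46.
Capital: 0.33 × 11.7 = 3.861 pp.
The human-capital index: 0.21 × 3.4 = 0.714 pp.
Labor input: 0.46 × (-1.1) = -0.506 pp.
TFP growth = 7.1 − 4.069 = 3.031%.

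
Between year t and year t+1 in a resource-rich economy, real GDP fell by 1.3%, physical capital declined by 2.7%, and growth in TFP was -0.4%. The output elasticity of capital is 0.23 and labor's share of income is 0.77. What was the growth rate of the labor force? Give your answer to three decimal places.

-0.362%

Labor's share = 1 − 0.23 = 0.77.
gY = gA + 0.23×(-2.7) + 0.77×g.
0.77×g = -1.3 + 0.4 + 0.621 = -0.279.
g = -0.279 / 0.77 = -0.36234%.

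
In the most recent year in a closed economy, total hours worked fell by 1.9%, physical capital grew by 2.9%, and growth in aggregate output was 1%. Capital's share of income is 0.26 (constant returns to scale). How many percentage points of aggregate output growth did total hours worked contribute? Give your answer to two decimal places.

-1.41 percentage points

Labor's share = 1 − 0.26 = 0.74.
Contribution = share × growth = 0.74 × (-1.9) = -1.406 pp.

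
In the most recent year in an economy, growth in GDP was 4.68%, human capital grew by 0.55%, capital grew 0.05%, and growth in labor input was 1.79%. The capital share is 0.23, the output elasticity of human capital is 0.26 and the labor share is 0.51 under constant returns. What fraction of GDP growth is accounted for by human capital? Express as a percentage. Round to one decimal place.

Human capital contributed 0.26 × 0.55 = 0.143 pp.
Share of growth = 0.143 / 4.68 × 100 = 3.056%.

Human capital accounted for 3.1% of growth.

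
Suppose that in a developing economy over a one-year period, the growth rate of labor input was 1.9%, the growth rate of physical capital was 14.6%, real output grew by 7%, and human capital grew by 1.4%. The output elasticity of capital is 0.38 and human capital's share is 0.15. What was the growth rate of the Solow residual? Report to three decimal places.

Labor's share = 1 − 0.38 − 0.15 = 0.47.
Physical capital: 0.38 × 14.6 = 5.548 pp.
Human capital: 0.15 × 1.4 = 0.21 pp.
Labor input: 0.47 × 1.9 = 0.893 pp.
TFP growth = 7 − 6.651 = 0.349%.

The Solow residual growth was 0.349%.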